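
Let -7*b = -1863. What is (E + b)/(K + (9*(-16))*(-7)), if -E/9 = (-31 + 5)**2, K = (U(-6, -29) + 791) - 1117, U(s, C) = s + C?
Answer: -40725/4529 ≈ -8.9921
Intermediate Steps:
b = 1863/7 (b = -1/7*(-1863) = 1863/7 ≈ 266.14)
U(s, C) = C + s
K = -361 (K = ((-29 - 6) + 791) - 1117 = (-35 + 791) - 1117 = 756 - 1117 = -361)
E = -6084 (E = -9*(-31 + 5)**2 = -9*(-26)**2 = -9*676 = -6084)
(E + b)/(K + (9*(-16))*(-7)) = (-6084 + 1863/7)/(-361 + (9*(-16))*(-7)) = -40725/(7*(-361 - 144*(-7))) = -40725/(7*(-361 + 1008)) = -40725/7/647 = -40725/7*1/647 = -40725/4529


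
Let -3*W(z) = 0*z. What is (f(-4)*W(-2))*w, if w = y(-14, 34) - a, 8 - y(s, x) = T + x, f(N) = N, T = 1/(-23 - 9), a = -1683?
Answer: 0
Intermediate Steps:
T = -1/32 (T = 1/(-32) = -1/32 ≈ -0.031250)
W(z) = 0 (W(z) = -0*z = -⅓*0 = 0)
y(s, x) = 257/32 - x (y(s, x) = 8 - (-1/32 + x) = 8 + (1/32 - x) = 257/32 - x)
w = 53025/32 (w = (257/32 - 1*34) - 1*(-1683) = (257/32 - 34) + 1683 = -831/32 + 1683 = 53025/32 ≈ 1657.0)
(f(-4)*W(-2))*w = -4*0*(53025/32) = 0*(53025/32) = 0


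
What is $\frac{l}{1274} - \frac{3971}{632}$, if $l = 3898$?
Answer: $- \frac{1297759}{402584} \approx -3.2236$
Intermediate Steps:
$\frac{l}{1274} - \frac{3971}{632} = \frac{3898}{1274} - \frac{3971}{632} = 3898 \cdot \frac{1}{1274} - \frac{3971}{632} = \frac{1949}{637} - \frac{3971}{632} = - \frac{1297759}{402584}$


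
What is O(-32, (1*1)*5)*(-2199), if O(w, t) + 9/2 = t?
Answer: -2199/2 ≈ -1099.5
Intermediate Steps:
O(w, t) = -9/2 + t
O(-32, (1*1)*5)*(-2199) = (-9/2 + (1*1)*5)*(-2199) = (-9/2 + 1*5)*(-2199) = (-9/2 + 5)*(-2199) = (1/2)*(-2199) = -2199/2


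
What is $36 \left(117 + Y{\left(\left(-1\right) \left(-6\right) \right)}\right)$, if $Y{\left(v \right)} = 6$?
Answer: $4428$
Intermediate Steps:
$36 \left(117 + Y{\left(\left(-1\right) \left(-6\right) \right)}\right) = 36 \left(117 + 6\right) = 36 \cdot 123 = 4428$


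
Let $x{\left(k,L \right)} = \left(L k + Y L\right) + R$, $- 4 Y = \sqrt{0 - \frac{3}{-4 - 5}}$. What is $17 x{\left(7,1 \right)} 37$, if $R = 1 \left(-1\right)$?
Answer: $3774 - \frac{629 \sqrt{3}}{12} \approx 3683.2$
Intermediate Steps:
$R = -1$
$Y = - \frac{\sqrt{3}}{12}$ ($Y = - \frac{\sqrt{0 - \frac{3}{-4 - 5}}}{4} = - \frac{\sqrt{0 - \frac{3}{-9}}}{4} = - \frac{\sqrt{0 - - \frac{1}{3}}}{4} = - \frac{\sqrt{0 + \frac{1}{3}}}{4} = - \frac{1}{4 \sqrt{3}} = - \frac{\frac{1}{3} \sqrt{3}}{4} = - \frac{\sqrt{3}}{12} \approx -0.14434$)
$x{\left(k,L \right)} = -1 + L k - \frac{L \sqrt{3}}{12}$ ($x{\left(k,L \right)} = \left(L k + - \frac{\sqrt{3}}{12} L\right) - 1 = \left(L k - \frac{L \sqrt{3}}{12}\right) - 1 = -1 + L k - \frac{L \sqrt{3}}{12}$)
$17 x{\left(7,1 \right)} 37 = 17 \left(-1 + 1 \cdot 7 - \frac{\sqrt{3}}{12}\right) 37 = 17 \left(-1 + 7 - \frac{\sqrt{3}}{12}\right) 37 = 17 \left(6 - \frac{\sqrt{3}}{12}\right) 37 = \left(102 - \frac{17 \sqrt{3}}{12}\right) 37 = 3774 - \frac{629 \sqrt{3}}{12}$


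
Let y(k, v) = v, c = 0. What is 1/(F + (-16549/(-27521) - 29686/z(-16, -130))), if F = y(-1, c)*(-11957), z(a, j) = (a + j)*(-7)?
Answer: -14819/421536 ≈ -0.035155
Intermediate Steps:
z(a, j) = -7*a - 7*j
F = 0 (F = 0*(-11957) = 0)
1/(F + (-16549/(-27521) - 29686/z(-16, -130))) = 1/(0 + (-16549/(-27521) - 29686/(-7*(-16) - 7*(-130)))) = 1/(0 + (-16549*(-1/27521) - 29686/(112 + 910))) = 1/(0 + (1273/2117 - 29686/1022)) = 1/(0 + (1273/2117 - 29686*1/1022)) = 1/(0 + (1273/2117 - 14843/511)) = 1/(0 - 421536/14819) = 1/(-421536/14819) = -14819/421536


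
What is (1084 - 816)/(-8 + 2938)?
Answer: 134/1465 ≈ 0.091468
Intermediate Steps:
(1084 - 816)/(-8 + 2938) = 268/2930 = 268*(1/2930) = 134/1465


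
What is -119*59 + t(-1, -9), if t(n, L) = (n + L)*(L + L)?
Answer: -6841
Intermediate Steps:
t(n, L) = 2*L*(L + n) (t(n, L) = (L + n)*(2*L) = 2*L*(L + n))
-119*59 + t(-1, -9) = -119*59 + 2*(-9)*(-9 - 1) = -7021 + 2*(-9)*(-10) = -7021 + 180 = -6841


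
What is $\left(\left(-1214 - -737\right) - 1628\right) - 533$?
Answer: $-2638$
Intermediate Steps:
$\left(\left(-1214 - -737\right) - 1628\right) - 533 = \left(\left(-1214 + 737\right) - 1628\right) - 533 = \left(-477 - 1628\right) - 533 = -2105 - 533 = -2638$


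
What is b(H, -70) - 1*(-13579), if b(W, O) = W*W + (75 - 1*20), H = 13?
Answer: 13803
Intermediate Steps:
b(W, O) = 55 + W² (b(W, O) = W² + (75 - 20) = W² + 55 = 55 + W²)
b(H, -70) - 1*(-13579) = (55 + 13²) - 1*(-13579) = (55 + 169) + 13579 = 224 + 13579 = 13803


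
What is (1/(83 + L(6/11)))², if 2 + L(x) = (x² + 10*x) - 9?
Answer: 14641/88510464 ≈ 0.00016542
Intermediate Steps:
L(x) = -11 + x² + 10*x (L(x) = -2 + ((x² + 10*x) - 9) = -2 + (-9 + x² + 10*x) = -11 + x² + 10*x)
(1/(83 + L(6/11)))² = (1/(83 + (-11 + (6/11)² + 10*(6/11))))² = (1/(83 + (-11 + 36/121 + 60/11)))² = (1/(83 - 635/121))² = (1/(9408/121))² = (121/9408)² = 14641/88510464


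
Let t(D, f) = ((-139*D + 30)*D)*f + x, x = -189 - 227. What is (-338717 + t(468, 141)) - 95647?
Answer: -4291106516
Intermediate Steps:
x = -416
t(D, f) = -416 + D*f*(30 - 139*D) (t(D, f) = ((-139*D + 30)*D)*f - 416 = ((30 - 139*D)*D)*f - 416 = (D*(30 - 139*D))*f - 416 = D*f*(30 - 139*D) - 416 = -416 + D*f*(30 - 139*D))
(-338717 + t(468, 141)) - 95647 = (-338717 + (-416 - 139*141*468**2 + 30*468*141)) - 95647 = (-338717 + (-416 - 139*141*219024 + 1979640)) - 95647 = (-338717 + (-416 - 4292651376 + 1979640)) - 95647 = (-338717 - 4290672152) - 95647 = -4291010869 - 95647 = -4291106516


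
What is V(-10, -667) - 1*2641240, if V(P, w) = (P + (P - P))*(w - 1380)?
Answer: -2620770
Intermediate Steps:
V(P, w) = P*(-1380 + w) (V(P, w) = (P + 0)*(-1380 + w) = P*(-1380 + w))
V(-10, -667) - 1*2641240 = -10*(-1380 - 667) - 1*2641240 = -10*(-2047) - 2641240 = 20470 - 2641240 = -2620770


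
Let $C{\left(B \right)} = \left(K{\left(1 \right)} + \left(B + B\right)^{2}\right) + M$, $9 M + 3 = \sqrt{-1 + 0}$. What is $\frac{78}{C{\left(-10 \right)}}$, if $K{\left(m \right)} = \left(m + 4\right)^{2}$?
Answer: $\frac{2683044}{14607685} - \frac{702 i}{14607685} \approx 0.18367 - 4.8057 \cdot 10^{-5} i$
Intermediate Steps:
$K{\left(m \right)} = \left(4 + m\right)^{2}$
$M = - \frac{1}{3} + \frac{i}{9}$ ($M = - \frac{1}{3} + \frac{\sqrt{-1 + 0}}{9} = - \frac{1}{3} + \frac{\sqrt{-1}}{9} = - \frac{1}{3} + \frac{i}{9} \approx -0.33333 + 0.11111 i$)
$C{\left(B \right)} = \frac{74}{3} + 4 B^{2} + \frac{i}{9}$ ($C{\left(B \right)} = \left(\left(4 + 1\right)^{2} + \left(B + B\right)^{2}\right) - \left(\frac{1}{3} - \frac{i}{9}\right) = \left(5^{2} + \left(2 B\right)^{2}\right) - \left(\frac{1}{3} - \frac{i}{9}\right) = \left(25 + 4 B^{2}\right) - \left(\frac{1}{3} - \frac{i}{9}\right) = \frac{74}{3} + 4 B^{2} + \frac{i}{9}$)
$\frac{78}{C{\left(-10 \right)}} = \frac{78}{\frac{74}{3} + 4 \left(-10\right)^{2} + \frac{i}{9}} = \frac{78}{\frac{74}{3} + 4 \cdot 100 + \frac{i}{9}} = \frac{78}{\frac{74}{3} + 400 + \frac{i}{9}} = \frac{78}{\frac{1274}{3} + \frac{i}{9}} = 78 \frac{81 \left(\frac{1274}{3} - \frac{i}{9}\right)}{14607685} = \frac{6318 \left(\frac{1274}{3} - \frac{i}{9}\right)}{14607685}$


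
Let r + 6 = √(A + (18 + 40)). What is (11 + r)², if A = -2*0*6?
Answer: (5 + √58)² ≈ 159.16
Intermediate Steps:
A = 0 (A = 0*6 = 0)
r = -6 + √58 (r = -6 + √(0 + (18 + 40)) = -6 + √(0 + 58) = -6 + √58 ≈ 1.6158)
(11 + r)² = (11 + (-6 + √58))² = (5 + √58)²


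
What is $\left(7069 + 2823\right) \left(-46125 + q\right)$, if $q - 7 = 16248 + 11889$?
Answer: $-177868052$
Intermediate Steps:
$q = 28144$ ($q = 7 + \left(16248 + 11889\right) = 7 + 28137 = 28144$)
$\left(7069 + 2823\right) \left(-46125 + q\right) = \left(7069 + 2823\right) \left(-46125 + 28144\right) = 9892 \left(-17981\right) = -177868052$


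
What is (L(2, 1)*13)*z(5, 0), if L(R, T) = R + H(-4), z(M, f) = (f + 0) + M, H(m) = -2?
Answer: 0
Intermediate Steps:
z(M, f) = M + f (z(M, f) = f + M = M + f)
L(R, T) = -2 + R (L(R, T) = R - 2 = -2 + R)
(L(2, 1)*13)*z(5, 0) = ((-2 + 2)*13)*(5 + 0) = (0*13)*5 = 0*5 = 0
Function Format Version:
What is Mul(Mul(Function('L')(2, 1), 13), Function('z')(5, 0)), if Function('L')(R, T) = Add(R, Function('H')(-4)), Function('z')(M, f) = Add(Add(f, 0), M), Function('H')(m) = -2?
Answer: 0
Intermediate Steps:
Function('z')(M, f) = Add(M, f) (Function('z')(M, f) = Add(f, M) = Add(M, f))
Function('L')(R, T) = Add(-2, R) (Function('L')(R, T) = Add(R, -2) = Add(-2, R))
Mul(Mul(Function('L')(2, 1), 13), Function('z')(5, 0)) = Mul(Mul(Add(-2, 2), 13), Add(5, 0)) = Mul(Mul(0, 13), 5) = Mul(0, 5) = 0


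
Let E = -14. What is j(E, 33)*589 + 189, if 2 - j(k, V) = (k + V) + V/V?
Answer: -10413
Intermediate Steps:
j(k, V) = 1 - V - k (j(k, V) = 2 - ((k + V) + V/V) = 2 - ((V + k) + 1) = 2 - (1 + V + k) = 2 + (-1 - V - k) = 1 - V - k)
j(E, 33)*589 + 189 = (1 - 1*33 - 1*(-14))*589 + 189 = (1 - 33 + 14)*589 + 189 = -18*589 + 189 = -10602 + 189 = -10413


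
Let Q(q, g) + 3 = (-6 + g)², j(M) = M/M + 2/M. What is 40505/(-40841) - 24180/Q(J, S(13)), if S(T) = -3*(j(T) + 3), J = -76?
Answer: -56402010395/777245071 ≈ -72.567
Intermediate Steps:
j(M) = 1 + 2/M
S(T) = -9 - 3*(2 + T)/T (S(T) = -3*((2 + T)/T + 3) = -3*(3 + (2 + T)/T) = -9 - 3*(2 + T)/T)
Q(q, g) = -3 + (-6 + g)²
40505/(-40841) - 24180/Q(J, S(13)) = 40505/(-40841) - 24180/(-3 + (-6 + (-12 - 6/13))²) = 40505*(-1/40841) - 24180/(-3 + (-6 + (-12 - 6*1/13))²) = -40505/40841 - 24180/(-3 + (-6 + (-12 - 6/13))²) = -40505/40841 - 24180/(-3 + (-6 - 162/13)²) = -40505/40841 - 24180/(-3 + (-240/13)²) = -40505/40841 - 24180/(-3 + 57600/169) = -40505/40841 - 24180/57093/169 = -40505/40841 - 24180*169/57093 = -40505/40841 - 1362140/19031 = -56402010395/777245071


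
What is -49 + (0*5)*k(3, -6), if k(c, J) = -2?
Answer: -49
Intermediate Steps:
-49 + (0*5)*k(3, -6) = -49 + (0*5)*(-2) = -49 + 0*(-2) = -49 + 0 = -49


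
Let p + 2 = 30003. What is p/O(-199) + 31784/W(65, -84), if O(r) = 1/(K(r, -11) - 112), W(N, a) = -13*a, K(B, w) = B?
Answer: -2547166957/273 ≈ -9.3303e+6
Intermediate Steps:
p = 30001 (p = -2 + 30003 = 30001)
O(r) = 1/(-112 + r) (O(r) = 1/(r - 112) = 1/(-112 + r))
p/O(-199) + 31784/W(65, -84) = 30001/(1/(-112 - 199)) + 31784/((-13*(-84))) = 30001/(1/(-311)) + 31784/1092 = 30001/(-1/311) + 31784*(1/1092) = 30001*(-311) + 7946/273 = -9330311 + 7946/273 = -2547166957/273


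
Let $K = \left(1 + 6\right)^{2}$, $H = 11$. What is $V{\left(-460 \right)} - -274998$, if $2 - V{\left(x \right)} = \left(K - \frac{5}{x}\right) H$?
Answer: $\frac{25250401}{92} \approx 2.7446 \cdot 10^{5}$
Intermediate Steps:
$K = 49$ ($K = 7^{2} = 49$)
$V{\left(x \right)} = -537 + \frac{55}{x}$ ($V{\left(x \right)} = 2 - \left(49 - \frac{5}{x}\right) 11 = 2 - \left(539 - \frac{55}{x}\right) = -537 + \frac{55}{x}$)
$V{\left(-460 \right)} - -274998 = \left(-537 + \frac{55}{-460}\right) - -274998 = \left(-537 + 55 \left(- \frac{1}{460}\right)\right) + 274998 = \left(-537 - \frac{11}{92}\right) + 274998 = - \frac{49415}{92} + 274998 = \frac{25250401}{92}$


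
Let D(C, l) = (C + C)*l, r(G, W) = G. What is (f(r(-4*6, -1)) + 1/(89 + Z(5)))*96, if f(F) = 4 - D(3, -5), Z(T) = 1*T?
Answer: 153456/47 ≈ 3265.0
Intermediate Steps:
Z(T) = T
D(C, l) = 2*C*l (D(C, l) = (2*C)*l = 2*C*l)
f(F) = 34 (f(F) = 4 - 2*3*(-5) = 4 - 1*(-30) = 4 + 30 = 34)
(f(r(-4*6, -1)) + 1/(89 + Z(5)))*96 = (34 + 1/(89 + 5))*96 = (34 + 1/94)*96 = (3197/94)*96 = 153456/47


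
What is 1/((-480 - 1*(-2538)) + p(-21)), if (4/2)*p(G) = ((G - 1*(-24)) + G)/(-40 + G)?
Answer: 61/125547 ≈ 0.00048587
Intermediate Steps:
p(G) = (24 + 2*G)/(2*(-40 + G)) (p(G) = (((G - 1*(-24)) + G)/(-40 + G))/2 = (((G + 24) + G)/(-40 + G))/2 = (((24 + G) + G)/(-40 + G))/2 = ((24 + 2*G)/(-40 + G))/2 = (24 + 2*G)/(2*(-40 + G)))
1/((-480 - 1*(-2538)) + p(-21)) = 1/((-480 - 1*(-2538)) + (12 - 21)/(-40 - 21)) = 1/((-480 + 2538) - 9/(-61)) = 1/(2058 - 1/61*(-9)) = 1/(2058 + 9/61) = 1/(125547/61) = 61/125547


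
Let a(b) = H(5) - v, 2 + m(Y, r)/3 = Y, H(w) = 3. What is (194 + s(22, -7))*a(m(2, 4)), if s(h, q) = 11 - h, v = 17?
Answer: -2562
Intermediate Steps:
m(Y, r) = -6 + 3*Y
a(b) = -14 (a(b) = 3 - 1*17 = 3 - 17 = -14)
(194 + s(22, -7))*a(m(2, 4)) = (194 + (11 - 1*22))*(-14) = (194 + (11 - 22))*(-14) = (194 - 11)*(-14) = 183*(-14) = -2562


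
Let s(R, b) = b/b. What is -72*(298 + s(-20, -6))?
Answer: -21528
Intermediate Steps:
s(R, b) = 1
-72*(298 + s(-20, -6)) = -72*(298 + 1) = -72*299 = -21528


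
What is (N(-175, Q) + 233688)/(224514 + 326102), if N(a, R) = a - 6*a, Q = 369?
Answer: 234563/550616 ≈ 0.42600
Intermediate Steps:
N(a, R) = -5*a
(N(-175, Q) + 233688)/(224514 + 326102) = (-5*(-175) + 233688)/(224514 + 326102) = (875 + 233688)/550616 = 234563*(1/550616) = 234563/550616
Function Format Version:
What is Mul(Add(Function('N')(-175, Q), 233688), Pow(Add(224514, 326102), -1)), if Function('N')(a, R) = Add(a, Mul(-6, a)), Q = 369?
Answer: Rational(234563, 550616) ≈ 0.42600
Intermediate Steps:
Function('N')(a, R) = Mul(-5, a)
Mul(Add(Function('N')(-175, Q), 233688), Pow(Add(224514, 326102), -1)) = Mul(Add(Mul(-5, -175), 233688), Pow(Add(224514, 326102), -1)) = Mul(Add(875, 233688), Pow(550616, -1)) = Mul(234563, Rational(1, 550616)) = Rational(234563, 550616)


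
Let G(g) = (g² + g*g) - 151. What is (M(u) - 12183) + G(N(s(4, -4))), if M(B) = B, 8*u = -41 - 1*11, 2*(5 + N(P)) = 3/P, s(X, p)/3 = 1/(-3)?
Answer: -12256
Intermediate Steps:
s(X, p) = -1 (s(X, p) = 3/(-3) = 3*(-⅓) = -1)
N(P) = -5 + 3/(2*P) (N(P) = -5 + (3/P)/2 = -5 + 3/(2*P))
u = -13/2 (u = (-41 - 1*11)/8 = (-41 - 11)/8 = (⅛)*(-52) = -13/2 ≈ -6.5000)
G(g) = -151 + 2*g² (G(g) = (g² + g²) - 151 = 2*g² - 151 = -151 + 2*g²)
(M(u) - 12183) + G(N(s(4, -4))) = (-13/2 - 12183) + (-151 + 2*(-5 + (3/2)/(-1))²) = -24379/2 + (-151 + 2*(-5 + (3/2)*(-1))²) = -24379/2 + (-151 + 2*(-5 - 3/2)²) = -24379/2 + (-151 + 2*(-13/2)²) = -24379/2 + (-151 + 2*(169/4)) = -24379/2 + (-151 + 169/2) = -24379/2 - 133/2 = -12256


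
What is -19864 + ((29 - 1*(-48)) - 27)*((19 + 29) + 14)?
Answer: -16764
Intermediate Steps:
-19864 + ((29 - 1*(-48)) - 27)*((19 + 29) + 14) = -19864 + ((29 + 48) - 27)*(48 + 14) = -19864 + (77 - 27)*62 = -19864 + 50*62 = -19864 + 3100 = -16764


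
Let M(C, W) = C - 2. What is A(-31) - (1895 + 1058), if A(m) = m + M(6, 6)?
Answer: -2980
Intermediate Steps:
M(C, W) = -2 + C
A(m) = 4 + m (A(m) = m + (-2 + 6) = m + 4 = 4 + m)
A(-31) - (1895 + 1058) = (4 - 31) - (1895 + 1058) = -27 - 1*2953 = -27 - 2953 = -2980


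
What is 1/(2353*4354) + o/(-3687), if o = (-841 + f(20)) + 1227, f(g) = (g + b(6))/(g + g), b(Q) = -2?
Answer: -39591618779/377731748940 ≈ -0.10481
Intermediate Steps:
f(g) = (-2 + g)/(2*g) (f(g) = (g - 2)/(g + g) = (-2 + g)/((2*g)) = (-2 + g)*(1/(2*g)) = (-2 + g)/(2*g))
o = 7729/20 (o = (-841 + (½)*(-2 + 20)/20) + 1227 = (-841 + (½)*(1/20)*18) + 1227 = (-841 + 9/20) + 1227 = -16811/20 + 1227 = 7729/20 ≈ 386.45)
1/(2353*4354) + o/(-3687) = 1/(2353*4354) + (7729/20)/(-3687) = (1/2353)*(1/4354) + (7729/20)*(-1/3687) = 1/10244962 - 7729/73740 = -39591618779/377731748940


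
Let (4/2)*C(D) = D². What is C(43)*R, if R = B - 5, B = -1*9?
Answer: -12943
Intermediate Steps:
B = -9
C(D) = D²/2
R = -14 (R = -9 - 5 = -14)
C(43)*R = ((½)*43²)*(-14) = ((½)*1849)*(-14) = (1849/2)*(-14) = -12943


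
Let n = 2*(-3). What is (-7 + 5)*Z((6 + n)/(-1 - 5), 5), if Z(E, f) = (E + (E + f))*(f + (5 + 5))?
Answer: -150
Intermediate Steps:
n = -6
Z(E, f) = (10 + f)*(f + 2*E) (Z(E, f) = (f + 2*E)*(f + 10) = (f + 2*E)*(10 + f) = (10 + f)*(f + 2*E))
(-7 + 5)*Z((6 + n)/(-1 - 5), 5) = (-7 + 5)*(5**2 + 10*5 + 20*((6 - 6)/(-1 - 5)) + 2*((6 - 6)/(-1 - 5))*5) = -2*(25 + 50 + 20*(0/(-6)) + 2*(0/(-6))*5) = -2*(25 + 50 + 20*(0*(-1/6)) + 2*(0*(-1/6))*5) = -2*(25 + 50 + 20*0 + 2*0*5) = -2*(25 + 50 + 0 + 0) = -2*75 = -150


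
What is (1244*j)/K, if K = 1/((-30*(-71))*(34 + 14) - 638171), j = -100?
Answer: 66669816400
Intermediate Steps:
K = -1/535931 (K = 1/(2130*48 - 638171) = 1/(102240 - 638171) = 1/(-535931) = -1/535931 ≈ -1.8659e-6)
(1244*j)/K = (1244*(-100))/(-1/535931) = -124400*(-535931) = 66669816400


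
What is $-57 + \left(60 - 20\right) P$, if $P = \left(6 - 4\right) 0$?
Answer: $-57$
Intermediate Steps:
$P = 0$ ($P = 2 \cdot 0 = 0$)
$-57 + \left(60 - 20\right) P = -57 + \left(60 - 20\right) 0 = -57 + 40 \cdot 0 = -57 + 0 = -57$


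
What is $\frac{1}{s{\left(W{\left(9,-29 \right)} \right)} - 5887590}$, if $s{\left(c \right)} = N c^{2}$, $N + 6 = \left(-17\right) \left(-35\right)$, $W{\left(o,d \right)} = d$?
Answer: $- \frac{1}{5392241} \approx -1.8545 \cdot 10^{-7}$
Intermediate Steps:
$N = 589$ ($N = -6 - -595 = -6 + 595 = 589$)
$s{\left(c \right)} = 589 c^{2}$
$\frac{1}{s{\left(W{\left(9,-29 \right)} \right)} - 5887590} = \frac{1}{589 \left(-29\right)^{2} - 5887590} = \frac{1}{589 \cdot 841 - 5887590} = \frac{1}{495349 - 5887590} = \frac{1}{-5392241} = - \frac{1}{5392241}$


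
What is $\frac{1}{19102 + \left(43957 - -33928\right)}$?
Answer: $\frac{1}{96987} \approx 1.0311 \cdot 10^{-5}$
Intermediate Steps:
$\frac{1}{19102 + \left(43957 - -33928\right)} = \frac{1}{19102 + \left(43957 + 33928\right)} = \frac{1}{19102 + 77885} = \frac{1}{96987}$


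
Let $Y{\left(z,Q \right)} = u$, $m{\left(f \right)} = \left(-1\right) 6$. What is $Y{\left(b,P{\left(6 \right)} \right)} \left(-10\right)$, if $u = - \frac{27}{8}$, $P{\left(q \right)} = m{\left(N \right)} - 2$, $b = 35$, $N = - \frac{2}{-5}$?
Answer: $\frac{135}{4} \approx 33.75$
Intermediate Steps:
$N = \frac{2}{5}$ ($N = \left(-2\right) \left(- \frac{1}{5}\right) = \frac{2}{5} \approx 0.4$)
$m{\left(f \right)} = -6$
$P{\left(q \right)} = -8$ ($P{\left(q \right)} = -6 - 2 = -8$)
$u = - \frac{27}{8}$ ($u = \left(-27\right) \frac{1}{8} = - \frac{27}{8} \approx -3.375$)
$Y{\left(z,Q \right)} = - \frac{27}{8}$
$Y{\left(b,P{\left(6 \right)} \right)} \left(-10\right) = \left(- \frac{27}{8}\right) \left(-10\right) = \frac{135}{4}$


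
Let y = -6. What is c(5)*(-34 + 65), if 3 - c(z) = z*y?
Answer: 1023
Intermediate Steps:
c(z) = 3 + 6*z (c(z) = 3 - z*(-6) = 3 - (-6)*z = 3 + 6*z)
c(5)*(-34 + 65) = (3 + 6*5)*(-34 + 65) = (3 + 30)*31 = 33*31 = 1023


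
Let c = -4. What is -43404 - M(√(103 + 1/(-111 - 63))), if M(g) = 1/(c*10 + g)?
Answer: -11305823556/260479 + √3118254/260479 ≈ -43404.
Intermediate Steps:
M(g) = 1/(-40 + g) (M(g) = 1/(-4*10 + g) = 1/(-40 + g))
-43404 - M(√(103 + 1/(-111 - 63))) = -43404 - 1/(-40 + √(103 + 1/(-111 - 63))) = -43404 - 1/(-40 + √(103 + 1/(-174))) = -43404 - 1/(-40 + √(103 - 1/174)) = -43404 - 1/(-40 + √(17921/174)) = -43404 - 1/(-40 + √3118254/174)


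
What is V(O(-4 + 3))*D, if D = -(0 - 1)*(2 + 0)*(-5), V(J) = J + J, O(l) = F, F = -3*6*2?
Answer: 720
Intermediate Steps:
F = -36 (F = -18*2 = -36)
O(l) = -36
V(J) = 2*J
D = -10 (D = -(-1)*2*(-5) = -1*(-2)*(-5) = 2*(-5) = -10)
V(O(-4 + 3))*D = (2*(-36))*(-10) = -72*(-10) = 720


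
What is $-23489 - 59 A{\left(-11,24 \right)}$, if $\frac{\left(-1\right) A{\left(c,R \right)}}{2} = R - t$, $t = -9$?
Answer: $-19595$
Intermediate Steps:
$A{\left(c,R \right)} = -18 - 2 R$ ($A{\left(c,R \right)} = - 2 \left(R - -9\right) = - 2 \left(R + 9\right) = - 2 \left(9 + R\right) = -18 - 2 R$)
$-23489 - 59 A{\left(-11,24 \right)} = -23489 - 59 \left(-18 - 48\right) = -23489 - 59 \left(-66\right) = -23489 - -3894 = -23489 + 3894 = -19595$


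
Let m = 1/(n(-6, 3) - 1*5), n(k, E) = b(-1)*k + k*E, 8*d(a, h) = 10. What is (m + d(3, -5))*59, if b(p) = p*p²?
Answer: 4779/68 ≈ 70.279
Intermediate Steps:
d(a, h) = 5/4 (d(a, h) = (⅛)*10 = 5/4)
b(p) = p³
n(k, E) = -k + E*k (n(k, E) = (-1)³*k + k*E = -k + E*k)
m = -1/17 (m = 1/(-6*(-1 + 3) - 1*5) = 1/(-6*2 - 5) = 1/(-12 - 5) = 1/(-17) = -1/17 ≈ -0.058824)
(m + d(3, -5))*59 = (-1/17 + 5/4)*59 = (81/68)*59 = 4779/68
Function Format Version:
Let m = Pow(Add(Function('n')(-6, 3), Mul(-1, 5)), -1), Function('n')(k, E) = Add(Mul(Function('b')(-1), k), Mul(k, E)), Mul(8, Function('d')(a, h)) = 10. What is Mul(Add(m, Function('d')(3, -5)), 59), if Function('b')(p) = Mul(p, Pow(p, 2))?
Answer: Rational(4779, 68) ≈ 70.279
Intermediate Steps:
Function('d')(a, h) = Rational(5, 4) (Function('d')(a, h) = Mul(Rational(1, 8), 10) = Rational(5, 4))
Function('b')(p) = Pow(p, 3)
Function('n')(k, E) = Add(Mul(-1, k), Mul(E, k)) (Function('n')(k, E) = Add(Mul(Pow(-1, 3), k), Mul(k, E)) = Add(Mul(-1, k), Mul(E, k)))
m = Rational(-1, 17) (m = Pow(Add(Mul(-6, Add(-1, 3)), Mul(-1, 5)), -1) = Pow(Add(Mul(-6, 2), -5), -1) = Pow(Add(-12, -5), -1) = Pow(-17, -1) = Rational(-1, 17) ≈ -0.058824)
Mul(Add(m, Function('d')(3, -5)), 59) = Mul(Add(Rational(-1, 17), Rational(5, 4)), 59) = Mul(Rational(81, 68), 59) = Rational(4779, 68)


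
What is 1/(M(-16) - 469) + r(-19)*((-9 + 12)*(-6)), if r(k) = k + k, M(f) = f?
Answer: 331739/485 ≈ 684.00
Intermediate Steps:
r(k) = 2*k
1/(M(-16) - 469) + r(-19)*((-9 + 12)*(-6)) = 1/(-16 - 469) + (2*(-19))*((-9 + 12)*(-6)) = 1/(-485) - 114*(-6) = -1/485 - 38*(-18) = -1/485 + 684 = 331739/485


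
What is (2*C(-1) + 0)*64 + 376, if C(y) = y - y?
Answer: 376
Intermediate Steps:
C(y) = 0
(2*C(-1) + 0)*64 + 376 = (2*0 + 0)*64 + 376 = (0 + 0)*64 + 376 = 0*64 + 376 = 0 + 376 = 376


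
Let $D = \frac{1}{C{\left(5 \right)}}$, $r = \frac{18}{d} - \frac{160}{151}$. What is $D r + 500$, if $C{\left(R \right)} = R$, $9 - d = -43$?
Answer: $\frac{9812199}{19630} \approx 499.86$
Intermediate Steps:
$d = 52$ ($d = 9 - -43 = 9 + 43 = 52$)
$r = - \frac{2801}{3926}$ ($r = \frac{18}{52} - \frac{160}{151} = 18 \cdot \frac{1}{52} - \frac{160}{151} = \frac{9}{26} - \frac{160}{151} = - \frac{2801}{3926} \approx -0.71345$)
$D = \frac{1}{5} \approx 0.2$
$D r + 500 = \frac{1}{5} \left(- \frac{2801}{3926}\right) + 500 = - \frac{2801}{19630} + 500 = \frac{9812199}{19630}$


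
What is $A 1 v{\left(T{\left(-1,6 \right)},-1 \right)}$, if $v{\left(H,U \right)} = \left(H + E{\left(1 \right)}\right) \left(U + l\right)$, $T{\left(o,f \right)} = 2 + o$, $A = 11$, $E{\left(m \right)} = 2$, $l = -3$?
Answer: $-132$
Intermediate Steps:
$v{\left(H,U \right)} = \left(-3 + U\right) \left(2 + H\right)$ ($v{\left(H,U \right)} = \left(H + 2\right) \left(U - 3\right) = \left(2 + H\right) \left(-3 + U\right) = \left(-3 + U\right) \left(2 + H\right)$)
$A 1 v{\left(T{\left(-1,6 \right)},-1 \right)} = 11 \cdot 1 \left(-6 - 3 \left(2 - 1\right) + 2 \left(-1\right) + \left(2 - 1\right) \left(-1\right)\right) = 11 \left(-6 - 3 - 2 + 1 \left(-1\right)\right) = 11 \left(-6 - 3 - 2 - 1\right) = 11 \left(-12\right) = -132$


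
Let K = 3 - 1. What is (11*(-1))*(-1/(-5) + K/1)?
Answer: -121/5 ≈ -24.200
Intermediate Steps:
K = 2
(11*(-1))*(-1/(-5) + K/1) = (11*(-1))*(-1/(-5) + 2/1) = -11*(-1*(-⅕) + 2*1) = -11*(⅕ + 2) = -11*11/5 = -121/5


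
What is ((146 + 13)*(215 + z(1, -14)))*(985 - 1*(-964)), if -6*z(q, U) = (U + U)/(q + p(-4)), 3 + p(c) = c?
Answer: 199156616/3 ≈ 6.6386e+7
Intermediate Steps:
p(c) = -3 + c
z(q, U) = -U/(3*(-7 + q)) (z(q, U) = -(U + U)/(6*(q + (-3 - 4))) = -2*U/(6*(q - 7)) = -2*U/(6*(-7 + q)) = -U/(3*(-7 + q)))
((146 + 13)*(215 + z(1, -14)))*(985 - 1*(-964)) = ((146 + 13)*(215 - 1*(-14)/(-21 + 3*1)))*(985 - 1*(-964)) = (159*(215 - 1*(-14)/(-21 + 3)))*(985 + 964) = (159*(215 - 1*(-14)/(-18)))*1949 = (159*(215 - 1*(-14)*(-1/18)))*1949 = (159*(215 - 7/9))*1949 = (159*(1928/9))*1949 = (102184/3)*1949 = 199156616/3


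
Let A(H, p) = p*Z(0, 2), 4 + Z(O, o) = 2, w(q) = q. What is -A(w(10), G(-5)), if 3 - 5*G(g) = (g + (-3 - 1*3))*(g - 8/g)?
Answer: -344/25 ≈ -13.760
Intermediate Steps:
Z(O, o) = -2 (Z(O, o) = -4 + 2 = -2)
G(g) = 3/5 - (-6 + g)*(g - 8/g)/5 (G(g) = 3/5 - (g + (-3 - 1*3))*(g - 8/g)/5 = 3/5 - (g + (-3 - 3))*(g - 8/g)/5 = 3/5 - (g - 6)*(g - 8/g)/5 = 3/5 - (-6 + g)*(g - 8/g)/5)
A(H, p) = -2*p (A(H, p) = p*(-2) = -2*p)
-A(w(10), G(-5)) = -(-2)*(1/5)*(-48 - 5*(11 - 1*(-5)**2 + 6*(-5)))/(-5) = -(-2)*(1/5)*(-1/5)*(-48 - 5*(11 - 1*25 - 30)) = -(-2)*(1/5)*(-1/5)*(-48 - 5*(11 - 25 - 30)) = -(-2)*(1/5)*(-1/5)*(-48 - 5*(-44)) = -(-2)*(1/5)*(-1/5)*(-48 + 220) = -(-2)*(1/5)*(-1/5)*172 = -(-2)*(-172)/25 = -1*344/25 = -344/25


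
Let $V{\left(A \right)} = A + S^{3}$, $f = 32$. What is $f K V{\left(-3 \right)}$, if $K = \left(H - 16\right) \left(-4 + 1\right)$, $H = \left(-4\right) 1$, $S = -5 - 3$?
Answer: $-988800$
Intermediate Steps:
$S = -8$
$H = -4$
$V{\left(A \right)} = -512 + A$ ($V{\left(A \right)} = A + \left(-8\right)^{3} = A - 512 = -512 + A$)
$K = 60$ ($K = \left(-4 - 16\right) \left(-4 + 1\right) = \left(-20\right) \left(-3\right) = 60$)
$f K V{\left(-3 \right)} = 32 \cdot 60 \left(-512 - 3\right) = 1920 \left(-515\right) = -988800$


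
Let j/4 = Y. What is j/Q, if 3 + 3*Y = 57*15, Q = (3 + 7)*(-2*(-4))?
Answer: 71/5 ≈ 14.200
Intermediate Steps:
Q = 80 (Q = 10*8 = 80)
Y = 284 (Y = -1 + (57*15)/3 = -1 + (⅓)*855 = -1 + 285 = 284)
j = 1136 (j = 4*284 = 1136)
j/Q = 1136/80 = 1136*(1/80) = 71/5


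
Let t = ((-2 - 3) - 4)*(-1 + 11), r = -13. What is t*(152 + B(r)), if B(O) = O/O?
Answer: -13770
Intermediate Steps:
B(O) = 1
t = -90 (t = (-5 - 4)*10 = -9*10 = -90)
t*(152 + B(r)) = -90*(152 + 1) = -90*153 = -13770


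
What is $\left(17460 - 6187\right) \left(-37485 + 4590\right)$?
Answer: $-370825335$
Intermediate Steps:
$\left(17460 - 6187\right) \left(-37485 + 4590\right) = \left(17460 - 6187\right) \left(-32895\right) = 11273 \left(-32895\right) = -370825335$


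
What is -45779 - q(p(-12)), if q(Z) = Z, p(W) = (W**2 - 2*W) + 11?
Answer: -45958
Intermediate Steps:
p(W) = 11 + W**2 - 2*W
-45779 - q(p(-12)) = -45779 - (11 + (-12)**2 - 2*(-12)) = -45779 - (11 + 144 + 24) = -45779 - 1*179 = -45779 - 179 = -45958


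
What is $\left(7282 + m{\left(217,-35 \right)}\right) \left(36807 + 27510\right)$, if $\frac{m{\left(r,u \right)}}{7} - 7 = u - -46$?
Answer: $476460336$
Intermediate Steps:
$m{\left(r,u \right)} = 371 + 7 u$ ($m{\left(r,u \right)} = 49 + 7 \left(u - -46\right) = 49 + 7 \left(u + 46\right) = 49 + 7 \left(46 + u\right) = 49 + \left(322 + 7 u\right) = 371 + 7 u$)
$\left(7282 + m{\left(217,-35 \right)}\right) \left(36807 + 27510\right) = \left(7282 + \left(371 + 7 \left(-35\right)\right)\right) \left(36807 + 27510\right) = \left(7282 + \left(371 - 245\right)\right) 64317 = \left(7282 + 126\right) 64317 = 7408 \cdot 64317 = 476460336$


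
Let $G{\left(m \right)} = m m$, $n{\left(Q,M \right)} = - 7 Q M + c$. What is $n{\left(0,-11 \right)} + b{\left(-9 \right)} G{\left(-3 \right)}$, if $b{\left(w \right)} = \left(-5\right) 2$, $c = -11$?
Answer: $-101$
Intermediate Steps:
$n{\left(Q,M \right)} = -11 - 7 M Q$ ($n{\left(Q,M \right)} = - 7 Q M - 11 = - 7 M Q - 11 = -11 - 7 M Q$)
$G{\left(m \right)} = m^{2}$
$b{\left(w \right)} = -10$
$n{\left(0,-11 \right)} + b{\left(-9 \right)} G{\left(-3 \right)} = \left(-11 - \left(-77\right) 0\right) - 10 \left(-3\right)^{2} = \left(-11 + 0\right) - 90 = -11 - 90 = -101$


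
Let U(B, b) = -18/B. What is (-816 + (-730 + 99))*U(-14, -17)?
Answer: -13023/7 ≈ -1860.4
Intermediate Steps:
(-816 + (-730 + 99))*U(-14, -17) = (-816 + (-730 + 99))*(-18/(-14)) = (-816 - 631)*(-18*(-1/14)) = -1447*9/7 = -13023/7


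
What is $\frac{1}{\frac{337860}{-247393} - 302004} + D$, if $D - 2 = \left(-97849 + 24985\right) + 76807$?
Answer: $\frac{294746782741847}{74714013432} \approx 3945.0$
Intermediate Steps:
$D = 3945$ ($D = 2 + \left(\left(-97849 + 24985\right) + 76807\right) = 2 + \left(-72864 + 76807\right) = 2 + 3943 = 3945$)
$\frac{1}{\frac{337860}{-247393} - 302004} + D = \frac{1}{\frac{337860}{-247393} - 302004} + 3945 = \frac{1}{337860 \left(- \frac{1}{247393}\right) - 302004} + 3945 = \frac{1}{- \frac{337860}{247393} - 302004} + 3945 = \frac{1}{- \frac{74714013432}{247393}} + 3945 = - \frac{247393}{74714013432} + 3945 = \frac{294746782741847}{74714013432}$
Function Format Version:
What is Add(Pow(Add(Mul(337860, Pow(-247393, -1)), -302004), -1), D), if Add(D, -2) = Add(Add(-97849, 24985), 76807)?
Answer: Rational(294746782741847, 74714013432) ≈ 3945.0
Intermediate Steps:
D = 3945 (D = Add(2, Add(Add(-97849, 24985), 76807)) = Add(2, Add(-72864, 76807)) = Add(2, 3943) = 3945)
Add(Pow(Add(Mul(337860, Pow(-247393, -1)), -302004), -1), D) = Add(Pow(Add(Mul(337860, Pow(-247393, -1)), -302004), -1), 3945) = Add(Pow(Add(Mul(337860, Rational(-1, 247393)), -302004), -1), 3945) = Add(Pow(Add(Rational(-337860, 247393), -302004), -1), 3945) = Add(Pow(Rational(-74714013432, 247393), -1), 3945) = Add(Rational(-247393, 74714013432), 3945) = Rational(294746782741847, 74714013432)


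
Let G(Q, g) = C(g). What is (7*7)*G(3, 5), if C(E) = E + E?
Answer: 490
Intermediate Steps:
C(E) = 2*E
G(Q, g) = 2*g
(7*7)*G(3, 5) = (7*7)*(2*5) = 49*10 = 490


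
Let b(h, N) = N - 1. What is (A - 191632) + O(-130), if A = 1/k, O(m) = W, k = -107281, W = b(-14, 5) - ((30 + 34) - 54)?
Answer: -20559116279/107281 ≈ -1.9164e+5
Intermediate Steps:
b(h, N) = -1 + N
W = -6 (W = (-1 + 5) - ((30 + 34) - 54) = 4 - (64 - 54) = 4 - 1*10 = 4 - 10 = -6)
O(m) = -6
A = -1/107281 (A = 1/(-107281) = -1/107281 ≈ -9.3213e-6)
(A - 191632) + O(-130) = (-1/107281 - 191632) - 6 = -20558472593/107281 - 6 = -20559116279/107281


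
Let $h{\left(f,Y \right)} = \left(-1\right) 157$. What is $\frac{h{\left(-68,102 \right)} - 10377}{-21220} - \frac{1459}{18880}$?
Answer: $\frac{8396097}{20031680} \approx 0.41914$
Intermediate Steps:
$h{\left(f,Y \right)} = -157$
$\frac{h{\left(-68,102 \right)} - 10377}{-21220} - \frac{1459}{18880} = \frac{-157 - 10377}{-21220} - \frac{1459}{18880} = \left(-157 - 10377\right) \left(- \frac{1}{21220}\right) - \frac{1459}{18880} = \left(-10534\right) \left(- \frac{1}{21220}\right) - \frac{1459}{18880} = \frac{5267}{10610} - \frac{1459}{18880} = \frac{8396097}{20031680}$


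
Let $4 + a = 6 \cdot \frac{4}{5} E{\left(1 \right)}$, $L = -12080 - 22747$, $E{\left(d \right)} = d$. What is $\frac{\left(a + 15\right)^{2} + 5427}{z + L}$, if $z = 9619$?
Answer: $- \frac{35479}{157550} \approx -0.22519$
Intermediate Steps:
$L = -34827$
$a = \frac{4}{5}$ ($a = -4 + 6 \cdot \frac{4}{5} \cdot 1 = -4 + \frac{24}{5} \cdot 1 = -4 + \frac{24}{5} = \frac{4}{5} \approx 0.8$)
$\frac{\left(a + 15\right)^{2} + 5427}{z + L} = \frac{\left(\frac{4}{5} + 15\right)^{2} + 5427}{9619 - 34827} = \frac{\left(\frac{79}{5}\right)^{2} + 5427}{-25208} = \left(\frac{6241}{25} + 5427\right) \left(- \frac{1}{25208}\right) = \frac{141916}{25} \left(- \frac{1}{25208}\right) = - \frac{35479}{157550}$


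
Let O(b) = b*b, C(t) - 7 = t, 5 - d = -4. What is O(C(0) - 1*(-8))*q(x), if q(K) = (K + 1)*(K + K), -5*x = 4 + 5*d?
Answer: 38808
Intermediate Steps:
d = 9 (d = 5 - 1*(-4) = 5 + 4 = 9)
C(t) = 7 + t
O(b) = b**2
x = -49/5 (x = -(4 + 5*9)/5 = -(4 + 45)/5 = -1/5*49 = -49/5 ≈ -9.8000)
q(K) = 2*K*(1 + K) (q(K) = (1 + K)*(2*K) = 2*K*(1 + K))
O(C(0) - 1*(-8))*q(x) = ((7 + 0) - 1*(-8))**2*(2*(-49/5)*(1 - 49/5)) = (7 + 8)**2*(2*(-49/5)*(-44/5)) = 15**2*(4312/25) = 225*(4312/25) = 38808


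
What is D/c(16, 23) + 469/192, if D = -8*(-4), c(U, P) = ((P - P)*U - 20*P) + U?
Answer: 16841/7104 ≈ 2.3706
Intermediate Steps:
c(U, P) = U - 20*P (c(U, P) = (0*U - 20*P) + U = (0 - 20*P) + U = -20*P + U = U - 20*P)
D = 32
D/c(16, 23) + 469/192 = 32/(16 - 20*23) + 469/192 = 32/(16 - 460) + 469*(1/192) = 32/(-444) + 469/192 = 32*(-1/444) + 469/192 = -8/111 + 469/192 = 16841/7104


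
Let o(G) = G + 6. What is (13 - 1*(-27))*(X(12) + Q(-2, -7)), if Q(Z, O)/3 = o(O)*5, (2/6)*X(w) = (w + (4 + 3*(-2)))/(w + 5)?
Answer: -9000/17 ≈ -529.41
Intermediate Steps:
o(G) = 6 + G
X(w) = 3*(-2 + w)/(5 + w) (X(w) = 3*((w + (4 + 3*(-2)))/(w + 5)) = 3*((w + (4 - 6))/(5 + w)) = 3*((w - 2)/(5 + w)) = 3*((-2 + w)/(5 + w)) = 3*(-2 + w)/(5 + w))
Q(Z, O) = 90 + 15*O (Q(Z, O) = 3*((6 + O)*5) = 3*(30 + 5*O) = 90 + 15*O)
(13 - 1*(-27))*(X(12) + Q(-2, -7)) = (13 - 1*(-27))*(3*(-2 + 12)/(5 + 12) + (90 + 15*(-7))) = (13 + 27)*(3*10/17 + (90 - 105)) = 40*(3*(1/17)*10 - 15) = 40*(30/17 - 15) = 40*(-225/17) = -9000/17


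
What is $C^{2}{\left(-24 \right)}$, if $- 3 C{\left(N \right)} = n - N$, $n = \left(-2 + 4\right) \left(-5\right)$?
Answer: $\frac{196}{9} \approx 21.778$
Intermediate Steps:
$n = -10$ ($n = 2 \left(-5\right) = -10$)
$C{\left(N \right)} = \frac{10}{3} + \frac{N}{3}$ ($C{\left(N \right)} = - \frac{-10 - N}{3} = \frac{10}{3} + \frac{N}{3}$)
$C^{2}{\left(-24 \right)} = \left(\frac{10}{3} + \frac{1}{3} \left(-24\right)\right)^{2} = \left(\frac{10}{3} - 8\right)^{2} = \left(- \frac{14}{3}\right)^{2} = \frac{196}{9}$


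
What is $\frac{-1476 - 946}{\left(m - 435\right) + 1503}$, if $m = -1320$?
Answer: $\frac{173}{18} \approx 9.6111$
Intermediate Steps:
$\frac{-1476 - 946}{\left(m - 435\right) + 1503} = \frac{-1476 - 946}{\left(-1320 - 435\right) + 1503} = - \frac{2422}{\left(-1320 - 435\right) + 1503} = - \frac{2422}{-1755 + 1503} = - \frac{2422}{-252} = \left(-2422\right) \left(- \frac{1}{252}\right) = \frac{173}{18}$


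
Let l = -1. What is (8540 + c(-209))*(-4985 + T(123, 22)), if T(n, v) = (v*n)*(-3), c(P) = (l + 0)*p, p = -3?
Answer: -111938929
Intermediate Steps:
c(P) = 3 (c(P) = (-1 + 0)*(-3) = -1*(-3) = 3)
T(n, v) = -3*n*v (T(n, v) = (n*v)*(-3) = -3*n*v)
(8540 + c(-209))*(-4985 + T(123, 22)) = (8540 + 3)*(-4985 - 3*123*22) = 8543*(-4985 - 8118) = 8543*(-13103) = -111938929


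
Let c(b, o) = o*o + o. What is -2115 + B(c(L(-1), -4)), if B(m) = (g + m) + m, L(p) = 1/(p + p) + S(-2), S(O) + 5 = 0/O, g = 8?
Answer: -2083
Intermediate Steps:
S(O) = -5 (S(O) = -5 + 0/O = -5 + 0 = -5)
L(p) = -5 + 1/(2*p) (L(p) = 1/(p + p) - 5 = 1/(2*p) - 5 = -5 + 1/(2*p))
c(b, o) = o + o² (c(b, o) = o² + o = o + o²)
B(m) = 8 + 2*m (B(m) = (8 + m) + m = 8 + 2*m)
-2115 + B(c(L(-1), -4)) = -2115 + (8 + 2*(-4*(1 - 4))) = -2115 + (8 + 2*(-4*(-3))) = -2115 + (8 + 2*12) = -2115 + (8 + 24) = -2115 + 32 = -2083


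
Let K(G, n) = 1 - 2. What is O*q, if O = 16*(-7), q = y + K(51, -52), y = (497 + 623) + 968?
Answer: -233744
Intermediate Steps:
K(G, n) = -1
y = 2088 (y = 1120 + 968 = 2088)
q = 2087 (q = 2088 - 1 = 2087)
O = -112
O*q = -112*2087 = -233744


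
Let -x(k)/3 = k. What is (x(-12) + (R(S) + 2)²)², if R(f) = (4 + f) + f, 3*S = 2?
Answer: 652864/81 ≈ 8060.0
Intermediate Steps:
S = ⅔ (S = (⅓)*2 = ⅔ ≈ 0.66667)
R(f) = 4 + 2*f
x(k) = -3*k
(x(-12) + (R(S) + 2)²)² = (-3*(-12) + ((4 + 2*(⅔)) + 2)²)² = (36 + ((4 + 4/3) + 2)²)² = (36 + (16/3 + 2)²)² = (36 + (22/3)²)² = (36 + 484/9)² = (808/9)² = 652864/81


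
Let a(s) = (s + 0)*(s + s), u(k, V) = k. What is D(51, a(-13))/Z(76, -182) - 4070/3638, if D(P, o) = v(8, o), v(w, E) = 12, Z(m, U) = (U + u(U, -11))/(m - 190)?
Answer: 436913/165529 ≈ 2.6395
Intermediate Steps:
Z(m, U) = 2*U/(-190 + m) (Z(m, U) = (U + U)/(m - 190) = (2*U)/(-190 + m) = 2*U/(-190 + m))
a(s) = 2*s² (a(s) = s*(2*s) = 2*s²)
D(P, o) = 12
D(51, a(-13))/Z(76, -182) - 4070/3638 = 12/((2*(-182)/(-190 + 76))) - 4070/3638 = 12/((2*(-182)/(-114))) - 4070*1/3638 = 12/((2*(-182)*(-1/114))) - 2035/1819 = 12/(182/57) - 2035/1819 = 12*(57/182) - 2035/1819 = 342/91 - 2035/1819 = 436913/165529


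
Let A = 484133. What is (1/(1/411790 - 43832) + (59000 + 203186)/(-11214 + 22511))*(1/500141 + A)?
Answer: 1145864589972971945803775056/101981799317124695683 ≈ 1.1236e+7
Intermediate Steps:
(1/(1/411790 - 43832) + (59000 + 203186)/(-11214 + 22511))*(1/500141 + A) = (1/(1/411790 - 43832) + (59000 + 203186)/(-11214 + 22511))*(1/500141 + 484133) = (1/(1/411790 - 43832) + 262186/11297)*(1/500141 + 484133) = (1/(-18049579279/411790) + 262186*(1/11297))*(242134762754/500141) = (-411790/18049579279 + 262186/11297)*(242134762754/500141) = (4732342340852264/203906097114863)*(242134762754/500141) = 1145864589972971945803775056/101981799317124695683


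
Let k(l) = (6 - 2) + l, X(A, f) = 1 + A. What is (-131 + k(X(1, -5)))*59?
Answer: -7375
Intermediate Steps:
k(l) = 4 + l
(-131 + k(X(1, -5)))*59 = (-131 + (4 + (1 + 1)))*59 = (-131 + (4 + 2))*59 = (-131 + 6)*59 = -125*59 = -7375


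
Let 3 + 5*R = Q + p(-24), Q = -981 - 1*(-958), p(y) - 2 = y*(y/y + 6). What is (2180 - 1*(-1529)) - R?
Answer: 18737/5 ≈ 3747.4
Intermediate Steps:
p(y) = 2 + 7*y (p(y) = 2 + y*(y/y + 6) = 2 + y*(1 + 6) = 2 + y*7 = 2 + 7*y)
Q = -23 (Q = -981 + 958 = -23)
R = -192/5 (R = -⅗ + (-23 + (2 + 7*(-24)))/5 = -⅗ + (-23 + (2 - 168))/5 = -⅗ + (-23 - 166)/5 = -⅗ + (⅕)*(-189) = -⅗ - 189/5 = -192/5 ≈ -38.400)
(2180 - 1*(-1529)) - R = (2180 - 1*(-1529)) - 1*(-192/5) = (2180 + 1529) + 192/5 = 3709 + 192/5 = 18737/5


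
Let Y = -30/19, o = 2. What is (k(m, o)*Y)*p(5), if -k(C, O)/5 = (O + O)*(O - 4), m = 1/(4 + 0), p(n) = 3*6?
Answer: -21600/19 ≈ -1136.8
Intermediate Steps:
p(n) = 18
m = ¼ (m = 1/4 = ¼ ≈ 0.25000)
k(C, O) = -10*O*(-4 + O) (k(C, O) = -5*(O + O)*(O - 4) = -5*2*O*(-4 + O) = -10*O*(-4 + O))
Y = -30/19 (Y = -30*1/19 = -30/19 ≈ -1.5789)
(k(m, o)*Y)*p(5) = ((10*2*(4 - 1*2))*(-30/19))*18 = ((10*2*(4 - 2))*(-30/19))*18 = ((10*2*2)*(-30/19))*18 = (40*(-30/19))*18 = -1200/19*18 = -21600/19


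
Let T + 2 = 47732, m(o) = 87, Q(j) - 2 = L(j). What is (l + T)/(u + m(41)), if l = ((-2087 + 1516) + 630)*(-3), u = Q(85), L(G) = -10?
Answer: 47553/79 ≈ 601.94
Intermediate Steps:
Q(j) = -8 (Q(j) = 2 - 10 = -8)
u = -8
T = 47730 (T = -2 + 47732 = 47730)
l = -177 (l = (-571 + 630)*(-3) = 59*(-3) = -177)
(l + T)/(u + m(41)) = (-177 + 47730)/(-8 + 87) = 47553/79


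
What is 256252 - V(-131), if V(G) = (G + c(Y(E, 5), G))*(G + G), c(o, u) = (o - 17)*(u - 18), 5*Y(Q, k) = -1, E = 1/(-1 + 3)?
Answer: 4466918/5 ≈ 8.9338e+5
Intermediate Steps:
E = 1/2 ≈ 0.50000
Y(Q, k) = -1/5 (Y(Q, k) = (1/5)*(-1) = -1/5)
c(o, u) = (-18 + u)*(-17 + o) (c(o, u) = (-17 + o)*(-18 + u) = (-18 + u)*(-17 + o))
V(G) = 2*G*(1548/5 - 81*G/5) (V(G) = (G + (306 - 18*(-1/5) - 17*G - G/5))*(G + G) = (G + (306 + 18/5 - 17*G - G/5))*(2*G) = (G + (1548/5 - 86*G/5))*(2*G) = (1548/5 - 81*G/5)*(2*G) = 2*G*(1548/5 - 81*G/5))
256252 - V(-131) = 256252 - 18*(-131)*(172 - 9*(-131))/5 = 256252 - 18*(-131)*(172 + 1179)/5 = 256252 - 18*(-131)*1351/5 = 256252 - 1*(-3185658/5) = 256252 + 3185658/5 = 4466918/5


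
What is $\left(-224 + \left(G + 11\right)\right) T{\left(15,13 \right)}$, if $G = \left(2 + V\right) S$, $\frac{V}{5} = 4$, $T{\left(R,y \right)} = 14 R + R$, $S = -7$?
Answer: $-82575$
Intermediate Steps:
$T{\left(R,y \right)} = 15 R$
$V = 20$ ($V = 5 \cdot 4 = 20$)
$G = -154$ ($G = \left(2 + 20\right) \left(-7\right) = 22 \left(-7\right) = -154$)
$\left(-224 + \left(G + 11\right)\right) T{\left(15,13 \right)} = \left(-224 + \left(-154 + 11\right)\right) 15 \cdot 15 = \left(-224 - 143\right) 225 = \left(-367\right) 225 = -82575$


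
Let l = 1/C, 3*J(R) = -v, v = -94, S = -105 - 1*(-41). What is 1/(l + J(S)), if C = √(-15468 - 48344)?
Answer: 17994984/563842841 + 18*I*√15953/563842841 ≈ 0.031915 + 4.0321e-6*I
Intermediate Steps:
S = -64 (S = -105 + 41 = -64)
C = 2*I*√15953 (C = √(-63812) = 2*I*√15953 ≈ 252.61*I)
J(R) = 94/3 (J(R) = (-1*(-94))/3 = (⅓)*94 = 94/3)
l = -I*√15953/31906 (l = 1/(2*I*√15953) = -I*√15953/31906 ≈ -0.0039587*I)
1/(l + J(S)) = 1/(-I*√15953/31906 + 94/3) = 1/(94/3 - I*√15953/31906)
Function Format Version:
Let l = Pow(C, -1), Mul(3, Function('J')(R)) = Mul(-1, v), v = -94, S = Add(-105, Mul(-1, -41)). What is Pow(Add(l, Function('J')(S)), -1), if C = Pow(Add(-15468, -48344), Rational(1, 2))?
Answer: Add(Rational(17994984, 563842841), Mul(Rational(18, 563842841), I, Pow(15953, Rational(1, 2)))) ≈ Add(0.031915, Mul(4.0321e-6, I))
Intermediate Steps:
S = -64 (S = Add(-105, 41) = -64)
C = Mul(2, I, Pow(15953, Rational(1, 2))) (C = Pow(-63812, Rational(1, 2)) = Mul(2, I, Pow(15953, Rational(1, 2))) ≈ Mul(252.61, I))
Function('J')(R) = Rational(94, 3) (Function('J')(R) = Mul(Rational(1, 3), Mul(-1, -94)) = Mul(Rational(1, 3), 94) = Rational(94, 3))
l = Mul(Rational(-1, 31906), I, Pow(15953, Rational(1, 2))) (l = Pow(Mul(2, I, Pow(15953, Rational(1, 2))), -1) = Mul(Rational(-1, 31906), I, Pow(15953, Rational(1, 2))) ≈ Mul(-0.0039587, I))
Pow(Add(l, Function('J')(S)), -1) = Pow(Add(Mul(Rational(-1, 31906), I, Pow(15953, Rational(1, 2))), Rational(94, 3)), -1) = Pow(Add(Rational(94, 3), Mul(Rational(-1, 31906), I, Pow(15953, Rational(1, 2)))), -1)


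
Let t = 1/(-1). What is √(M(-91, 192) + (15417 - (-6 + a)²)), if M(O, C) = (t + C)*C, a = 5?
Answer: 2*√13022 ≈ 228.23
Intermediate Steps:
t = -1
M(O, C) = C*(-1 + C) (M(O, C) = (-1 + C)*C = C*(-1 + C))
√(M(-91, 192) + (15417 - (-6 + a)²)) = √(192*(-1 + 192) + (15417 - (-6 + 5)²)) = √(192*191 + (15417 - 1*(-1)²)) = √(36672 + (15417 - 1*1)) = √(36672 + (15417 - 1)) = √(36672 + 15416) = √52088 = 2*√13022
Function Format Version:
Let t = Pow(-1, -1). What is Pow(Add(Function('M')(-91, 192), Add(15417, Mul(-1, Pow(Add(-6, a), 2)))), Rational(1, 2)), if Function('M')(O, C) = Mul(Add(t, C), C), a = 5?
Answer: Mul(2, Pow(13022, Rational(1, 2))) ≈ 228.23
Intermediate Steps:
t = -1
Function('M')(O, C) = Mul(C, Add(-1, C)) (Function('M')(O, C) = Mul(Add(-1, C), C) = Mul(C, Add(-1, C)))
Pow(Add(Function('M')(-91, 192), Add(15417, Mul(-1, Pow(Add(-6, a), 2)))), Rational(1, 2)) = Pow(Add(Mul(192, Add(-1, 192)), Add(15417, Mul(-1, Pow(Add(-6, 5), 2)))), Rational(1, 2)) = Pow(Add(Mul(192, 191), Add(15417, Mul(-1, Pow(-1, 2)))), Rational(1, 2)) = Pow(Add(36672, Add(15417, Mul(-1, 1))), Rational(1, 2)) = Pow(Add(36672, Add(15417, -1)), Rational(1, 2)) = Pow(Add(36672, 15416), Rational(1, 2)) = Pow(52088, Rational(1, 2)) = Mul(2, Pow(13022, Rational(1, 2)))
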